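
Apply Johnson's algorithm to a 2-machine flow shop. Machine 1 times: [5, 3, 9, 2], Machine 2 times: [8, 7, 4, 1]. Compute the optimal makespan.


Apply Johnson's rule:
  Group 1 (a <= b): [(2, 3, 7), (1, 5, 8)]
  Group 2 (a > b): [(3, 9, 4), (4, 2, 1)]
Optimal job order: [2, 1, 3, 4]
Schedule:
  Job 2: M1 done at 3, M2 done at 10
  Job 1: M1 done at 8, M2 done at 18
  Job 3: M1 done at 17, M2 done at 22
  Job 4: M1 done at 19, M2 done at 23
Makespan = 23

23


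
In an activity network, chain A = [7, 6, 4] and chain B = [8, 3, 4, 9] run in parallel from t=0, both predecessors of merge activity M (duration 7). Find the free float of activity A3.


ES(A3) = sum of predecessors on chain A = 13
EF(A3) = ES + duration = 13 + 4 = 17
Successor of A3 is M. ES(M) = max(sum(A), sum(B)) = max(17, 24) = 24
Free float = ES(successor) - EF(current) = 24 - 17 = 7

7


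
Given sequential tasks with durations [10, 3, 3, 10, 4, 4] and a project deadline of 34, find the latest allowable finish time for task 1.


LF(activity 1) = deadline - sum of successor durations
Successors: activities 2 through 6 with durations [3, 3, 10, 4, 4]
Sum of successor durations = 24
LF = 34 - 24 = 10

10


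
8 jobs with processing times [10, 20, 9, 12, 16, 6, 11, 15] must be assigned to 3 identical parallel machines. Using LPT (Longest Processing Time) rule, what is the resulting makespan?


Sort jobs in decreasing order (LPT): [20, 16, 15, 12, 11, 10, 9, 6]
Assign each job to the least loaded machine:
  Machine 1: jobs [20, 10], load = 30
  Machine 2: jobs [16, 11, 9], load = 36
  Machine 3: jobs [15, 12, 6], load = 33
Makespan = max load = 36

36


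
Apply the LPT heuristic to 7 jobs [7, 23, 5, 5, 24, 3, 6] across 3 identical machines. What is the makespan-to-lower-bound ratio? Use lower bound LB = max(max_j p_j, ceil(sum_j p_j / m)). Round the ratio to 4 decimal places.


LPT order: [24, 23, 7, 6, 5, 5, 3]
Machine loads after assignment: [24, 26, 23]
LPT makespan = 26
Lower bound = max(max_job, ceil(total/3)) = max(24, 25) = 25
Ratio = 26 / 25 = 1.04

1.04


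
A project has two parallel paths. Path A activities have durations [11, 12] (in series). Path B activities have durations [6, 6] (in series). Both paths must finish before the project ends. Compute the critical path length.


Path A total = 11 + 12 = 23
Path B total = 6 + 6 = 12
Critical path = longest path = max(23, 12) = 23

23


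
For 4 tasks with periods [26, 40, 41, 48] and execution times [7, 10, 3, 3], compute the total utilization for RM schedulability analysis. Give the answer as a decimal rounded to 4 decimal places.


Compute individual utilizations (exact fractions):
  Task 1: C/T = 7/26 (approx. 0.2692)
  Task 2: C/T = 10/40 = 1/4 (approx. 0.25)
  Task 3: C/T = 3/41 (approx. 0.0732)
  Task 4: C/T = 3/48 = 1/16 (approx. 0.0625)
Total utilization U = 7/26 + 1/4 + 3/41 + 1/16 = 5585/8528
Rounded to 4 decimal places: U = 0.6549
RM (Liu & Layland) bound for 4 tasks = 0.756828; compare with U = 5585/8528 (approx. 0.654902)
U <= bound, so schedulable by RM sufficient condition.

0.6549


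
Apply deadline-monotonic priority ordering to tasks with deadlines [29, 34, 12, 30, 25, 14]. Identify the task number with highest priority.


Sort tasks by relative deadline (ascending):
  Task 3: deadline = 12
  Task 6: deadline = 14
  Task 5: deadline = 25
  Task 1: deadline = 29
  Task 4: deadline = 30
  Task 2: deadline = 34
Priority order (highest first): [3, 6, 5, 1, 4, 2]
Highest priority task = 3

3


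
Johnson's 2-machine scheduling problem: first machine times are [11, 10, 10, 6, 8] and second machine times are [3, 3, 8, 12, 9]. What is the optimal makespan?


Apply Johnson's rule:
  Group 1 (a <= b): [(4, 6, 12), (5, 8, 9)]
  Group 2 (a > b): [(3, 10, 8), (1, 11, 3), (2, 10, 3)]
Optimal job order: [4, 5, 3, 1, 2]
Schedule:
  Job 4: M1 done at 6, M2 done at 18
  Job 5: M1 done at 14, M2 done at 27
  Job 3: M1 done at 24, M2 done at 35
  Job 1: M1 done at 35, M2 done at 38
  Job 2: M1 done at 45, M2 done at 48
Makespan = 48

48


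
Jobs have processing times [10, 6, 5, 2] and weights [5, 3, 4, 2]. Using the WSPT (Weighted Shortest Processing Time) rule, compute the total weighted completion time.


Compute p/w ratios and sort ascending (WSPT): [(2, 2), (5, 4), (10, 5), (6, 3)]
Compute weighted completion times:
  Job (p=2,w=2): C=2, w*C=2*2=4
  Job (p=5,w=4): C=7, w*C=4*7=28
  Job (p=10,w=5): C=17, w*C=5*17=85
  Job (p=6,w=3): C=23, w*C=3*23=69
Total weighted completion time = 186

186


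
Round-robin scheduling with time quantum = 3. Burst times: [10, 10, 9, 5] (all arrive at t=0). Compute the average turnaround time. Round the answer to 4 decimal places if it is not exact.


Time quantum = 3
Execution trace:
  J1 runs 3 units, time = 3
  J2 runs 3 units, time = 6
  J3 runs 3 units, time = 9
  J4 runs 3 units, time = 12
  J1 runs 3 units, time = 15
  J2 runs 3 units, time = 18
  J3 runs 3 units, time = 21
  J4 runs 2 units, time = 23
  J1 runs 3 units, time = 26
  J2 runs 3 units, time = 29
  J3 runs 3 units, time = 32
  J1 runs 1 units, time = 33
  J2 runs 1 units, time = 34
Finish times: [33, 34, 32, 23]
Average turnaround = 122/4 = 30.5

30.5


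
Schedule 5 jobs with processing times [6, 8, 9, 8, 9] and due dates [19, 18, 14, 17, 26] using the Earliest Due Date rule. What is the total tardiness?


Sort by due date (EDD order): [(9, 14), (8, 17), (8, 18), (6, 19), (9, 26)]
Compute completion times and tardiness:
  Job 1: p=9, d=14, C=9, tardiness=max(0,9-14)=0
  Job 2: p=8, d=17, C=17, tardiness=max(0,17-17)=0
  Job 3: p=8, d=18, C=25, tardiness=max(0,25-18)=7
  Job 4: p=6, d=19, C=31, tardiness=max(0,31-19)=12
  Job 5: p=9, d=26, C=40, tardiness=max(0,40-26)=14
Total tardiness = 33

33


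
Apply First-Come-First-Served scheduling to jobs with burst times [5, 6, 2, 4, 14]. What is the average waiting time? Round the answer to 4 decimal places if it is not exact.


FCFS order (as given): [5, 6, 2, 4, 14]
Waiting times:
  Job 1: wait = 0
  Job 2: wait = 5
  Job 3: wait = 11
  Job 4: wait = 13
  Job 5: wait = 17
Sum of waiting times = 46
Average waiting time = 46/5 = 9.2

9.2


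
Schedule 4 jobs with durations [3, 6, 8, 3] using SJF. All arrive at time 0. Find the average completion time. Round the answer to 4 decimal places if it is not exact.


SJF order (ascending): [3, 3, 6, 8]
Completion times:
  Job 1: burst=3, C=3
  Job 2: burst=3, C=6
  Job 3: burst=6, C=12
  Job 4: burst=8, C=20
Average completion = 41/4 = 10.25

10.25


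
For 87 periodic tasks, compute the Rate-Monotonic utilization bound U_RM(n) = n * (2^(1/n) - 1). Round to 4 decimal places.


Compute 2^(1/87) = 1.0079990316
Subtract 1: 1.0079990316 - 1 = 0.0079990316
Multiply by n: 87 * 0.0079990316 = 0.6959157492
Round to 4 dp: 0.6959

0.6959


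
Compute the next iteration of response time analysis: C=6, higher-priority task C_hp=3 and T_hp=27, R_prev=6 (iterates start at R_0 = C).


R_next = C + ceil(R_prev / T_hp) * C_hp
ceil(6 / 27) = ceil(0.2222) = 1
Interference = 1 * 3 = 3
R_next = 6 + 3 = 9

9


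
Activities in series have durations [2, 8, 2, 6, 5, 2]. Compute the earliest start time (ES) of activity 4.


Activity 4 starts after activities 1 through 3 complete.
Predecessor durations: [2, 8, 2]
ES = 2 + 8 + 2 = 12

12


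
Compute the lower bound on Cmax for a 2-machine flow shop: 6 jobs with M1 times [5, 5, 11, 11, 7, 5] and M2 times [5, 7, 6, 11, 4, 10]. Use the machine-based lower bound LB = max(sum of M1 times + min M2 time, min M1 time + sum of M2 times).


LB1 = sum(M1 times) + min(M2 times) = 44 + 4 = 48
LB2 = min(M1 times) + sum(M2 times) = 5 + 43 = 48
Lower bound = max(LB1, LB2) = max(48, 48) = 48

48


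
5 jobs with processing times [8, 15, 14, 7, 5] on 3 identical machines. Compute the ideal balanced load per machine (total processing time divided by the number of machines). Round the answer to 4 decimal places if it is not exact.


Total processing time = 8 + 15 + 14 + 7 + 5 = 49
Number of machines = 3
Ideal balanced load = 49 / 3 = 16.3333

16.3333


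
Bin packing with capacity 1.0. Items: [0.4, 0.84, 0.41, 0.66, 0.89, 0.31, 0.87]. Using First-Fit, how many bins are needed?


Place items sequentially using First-Fit:
  Item 0.4 -> new Bin 1
  Item 0.84 -> new Bin 2
  Item 0.41 -> Bin 1 (now 0.81)
  Item 0.66 -> new Bin 3
  Item 0.89 -> new Bin 4
  Item 0.31 -> Bin 3 (now 0.97)
  Item 0.87 -> new Bin 5
Total bins used = 5

5


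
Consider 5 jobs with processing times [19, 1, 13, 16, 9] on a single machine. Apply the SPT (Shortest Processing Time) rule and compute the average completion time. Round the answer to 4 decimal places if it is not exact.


Sort jobs by processing time (SPT order): [1, 9, 13, 16, 19]
Compute completion times sequentially:
  Job 1: processing = 1, completes at 1
  Job 2: processing = 9, completes at 10
  Job 3: processing = 13, completes at 23
  Job 4: processing = 16, completes at 39
  Job 5: processing = 19, completes at 58
Sum of completion times = 131
Average completion time = 131/5 = 26.2

26.2


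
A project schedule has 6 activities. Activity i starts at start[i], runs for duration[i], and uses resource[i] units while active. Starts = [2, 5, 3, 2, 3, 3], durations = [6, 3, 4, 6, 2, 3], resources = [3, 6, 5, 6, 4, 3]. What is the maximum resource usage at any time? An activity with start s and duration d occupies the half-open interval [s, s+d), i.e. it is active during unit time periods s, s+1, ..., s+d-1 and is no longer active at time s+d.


Each activity i is active on [start_i, start_i + duration_i).
Compute total resource usage per time slot:
  t=0: active resources = [], total = 0
  t=1: active resources = [], total = 0
  t=2: active resources = [3, 6], total = 9
  t=3: active resources = [3, 5, 6, 4, 3], total = 21
  t=4: active resources = [3, 5, 6, 4, 3], total = 21
  t=5: active resources = [3, 6, 5, 6, 3], total = 23
  t=6: active resources = [3, 6, 5, 6], total = 20
  t=7: active resources = [3, 6, 6], total = 15
Peak resource demand = 23

23


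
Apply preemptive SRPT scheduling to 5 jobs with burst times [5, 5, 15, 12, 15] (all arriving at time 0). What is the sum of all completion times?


Since all jobs arrive at t=0, SRPT equals SPT ordering.
SPT order: [5, 5, 12, 15, 15]
Completion times:
  Job 1: p=5, C=5
  Job 2: p=5, C=10
  Job 3: p=12, C=22
  Job 4: p=15, C=37
  Job 5: p=15, C=52
Total completion time = 5 + 10 + 22 + 37 + 52 = 126

126


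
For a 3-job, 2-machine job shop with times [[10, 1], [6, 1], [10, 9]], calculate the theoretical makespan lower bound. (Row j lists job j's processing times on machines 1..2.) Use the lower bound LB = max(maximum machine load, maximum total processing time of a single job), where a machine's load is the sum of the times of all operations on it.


Machine loads:
  Machine 1: 10 + 6 + 10 = 26
  Machine 2: 1 + 1 + 9 = 11
Max machine load = 26
Job totals:
  Job 1: 11
  Job 2: 7
  Job 3: 19
Max job total = 19
Lower bound = max(26, 19) = 26

26


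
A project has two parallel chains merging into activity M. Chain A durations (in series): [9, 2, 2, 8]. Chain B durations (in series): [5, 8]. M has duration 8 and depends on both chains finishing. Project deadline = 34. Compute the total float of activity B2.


Forward pass: ES(B2) = sum of predecessors on chain B = 5
EF = ES + duration = 5 + 8 = 13
Backward pass: LF(M) = deadline = 34; LS(M) = 34 - 8 = 26
LF(B2) = LS(M) - sum(successors on chain B) = 26 - 0 = 26
LS = LF - duration = 26 - 8 = 18
Total float = LS - ES = 18 - 5 = 13

13


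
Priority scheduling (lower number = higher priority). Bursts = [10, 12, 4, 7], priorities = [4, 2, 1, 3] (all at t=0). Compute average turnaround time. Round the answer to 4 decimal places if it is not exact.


Sort by priority (ascending = highest first):
Order: [(1, 4), (2, 12), (3, 7), (4, 10)]
Completion times:
  Priority 1, burst=4, C=4
  Priority 2, burst=12, C=16
  Priority 3, burst=7, C=23
  Priority 4, burst=10, C=33
Average turnaround = 76/4 = 19.0

19.0


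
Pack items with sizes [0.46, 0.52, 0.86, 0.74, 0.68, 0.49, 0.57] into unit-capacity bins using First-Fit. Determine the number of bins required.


Place items sequentially using First-Fit:
  Item 0.46 -> new Bin 1
  Item 0.52 -> Bin 1 (now 0.98)
  Item 0.86 -> new Bin 2
  Item 0.74 -> new Bin 3
  Item 0.68 -> new Bin 4
  Item 0.49 -> new Bin 5
  Item 0.57 -> new Bin 6
Total bins used = 6

6


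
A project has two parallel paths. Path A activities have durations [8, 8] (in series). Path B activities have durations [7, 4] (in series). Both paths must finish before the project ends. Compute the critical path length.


Path A total = 8 + 8 = 16
Path B total = 7 + 4 = 11
Critical path = longest path = max(16, 11) = 16

16


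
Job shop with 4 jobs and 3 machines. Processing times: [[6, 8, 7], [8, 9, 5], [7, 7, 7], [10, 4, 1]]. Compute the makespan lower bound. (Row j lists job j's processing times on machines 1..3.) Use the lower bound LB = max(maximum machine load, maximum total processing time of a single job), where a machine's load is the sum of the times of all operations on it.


Machine loads:
  Machine 1: 6 + 8 + 7 + 10 = 31
  Machine 2: 8 + 9 + 7 + 4 = 28
  Machine 3: 7 + 5 + 7 + 1 = 20
Max machine load = 31
Job totals:
  Job 1: 21
  Job 2: 22
  Job 3: 21
  Job 4: 15
Max job total = 22
Lower bound = max(31, 22) = 31

31


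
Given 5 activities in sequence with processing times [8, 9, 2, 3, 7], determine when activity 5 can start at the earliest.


Activity 5 starts after activities 1 through 4 complete.
Predecessor durations: [8, 9, 2, 3]
ES = 8 + 9 + 2 + 3 = 22

22


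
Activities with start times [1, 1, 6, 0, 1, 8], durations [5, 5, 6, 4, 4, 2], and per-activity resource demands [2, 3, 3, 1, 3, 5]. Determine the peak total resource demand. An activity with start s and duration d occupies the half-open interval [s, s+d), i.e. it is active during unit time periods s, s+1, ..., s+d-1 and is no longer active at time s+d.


Each activity i is active on [start_i, start_i + duration_i).
Compute total resource usage per time slot:
  t=0: active resources = [1], total = 1
  t=1: active resources = [2, 3, 1, 3], total = 9
  t=2: active resources = [2, 3, 1, 3], total = 9
  t=3: active resources = [2, 3, 1, 3], total = 9
  t=4: active resources = [2, 3, 3], total = 8
  t=5: active resources = [2, 3], total = 5
  t=6: active resources = [3], total = 3
  t=7: active resources = [3], total = 3
  t=8: active resources = [3, 5], total = 8
  t=9: active resources = [3, 5], total = 8
  t=10: active resources = [3], total = 3
  t=11: active resources = [3], total = 3
Peak resource demand = 9

9


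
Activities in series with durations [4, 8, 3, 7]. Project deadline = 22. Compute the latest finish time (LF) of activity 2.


LF(activity 2) = deadline - sum of successor durations
Successors: activities 3 through 4 with durations [3, 7]
Sum of successor durations = 10
LF = 22 - 10 = 12

12


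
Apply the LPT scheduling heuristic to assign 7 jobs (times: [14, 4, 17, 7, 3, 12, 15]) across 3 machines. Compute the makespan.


Sort jobs in decreasing order (LPT): [17, 15, 14, 12, 7, 4, 3]
Assign each job to the least loaded machine:
  Machine 1: jobs [17, 4, 3], load = 24
  Machine 2: jobs [15, 7], load = 22
  Machine 3: jobs [14, 12], load = 26
Makespan = max load = 26

26


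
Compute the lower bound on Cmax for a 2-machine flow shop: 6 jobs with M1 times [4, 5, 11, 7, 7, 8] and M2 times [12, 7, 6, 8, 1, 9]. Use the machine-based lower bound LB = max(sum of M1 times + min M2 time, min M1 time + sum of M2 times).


LB1 = sum(M1 times) + min(M2 times) = 42 + 1 = 43
LB2 = min(M1 times) + sum(M2 times) = 4 + 43 = 47
Lower bound = max(LB1, LB2) = max(43, 47) = 47

47


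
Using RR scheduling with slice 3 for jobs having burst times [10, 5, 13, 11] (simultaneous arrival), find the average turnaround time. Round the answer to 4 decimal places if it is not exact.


Time quantum = 3
Execution trace:
  J1 runs 3 units, time = 3
  J2 runs 3 units, time = 6
  J3 runs 3 units, time = 9
  J4 runs 3 units, time = 12
  J1 runs 3 units, time = 15
  J2 runs 2 units, time = 17
  J3 runs 3 units, time = 20
  J4 runs 3 units, time = 23
  J1 runs 3 units, time = 26
  J3 runs 3 units, time = 29
  J4 runs 3 units, time = 32
  J1 runs 1 units, time = 33
  J3 runs 3 units, time = 36
  J4 runs 2 units, time = 38
  J3 runs 1 units, time = 39
Finish times: [33, 17, 39, 38]
Average turnaround = 127/4 = 31.75

31.75


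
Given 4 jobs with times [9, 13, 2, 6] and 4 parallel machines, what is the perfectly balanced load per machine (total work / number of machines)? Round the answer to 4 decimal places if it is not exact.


Total processing time = 9 + 13 + 2 + 6 = 30
Number of machines = 4
Ideal balanced load = 30 / 4 = 7.5

7.5


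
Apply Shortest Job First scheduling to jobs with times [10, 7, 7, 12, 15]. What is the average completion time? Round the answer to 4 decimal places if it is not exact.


SJF order (ascending): [7, 7, 10, 12, 15]
Completion times:
  Job 1: burst=7, C=7
  Job 2: burst=7, C=14
  Job 3: burst=10, C=24
  Job 4: burst=12, C=36
  Job 5: burst=15, C=51
Average completion = 132/5 = 26.4

26.4


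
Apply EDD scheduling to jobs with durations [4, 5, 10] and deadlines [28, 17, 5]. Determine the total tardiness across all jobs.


Sort by due date (EDD order): [(10, 5), (5, 17), (4, 28)]
Compute completion times and tardiness:
  Job 1: p=10, d=5, C=10, tardiness=max(0,10-5)=5
  Job 2: p=5, d=17, C=15, tardiness=max(0,15-17)=0
  Job 3: p=4, d=28, C=19, tardiness=max(0,19-28)=0
Total tardiness = 5

5


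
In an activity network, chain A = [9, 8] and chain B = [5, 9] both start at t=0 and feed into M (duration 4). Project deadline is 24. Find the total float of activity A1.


Forward pass: ES(A1) = sum of predecessors on chain A = 0
EF = ES + duration = 0 + 9 = 9
Backward pass: LF(M) = deadline = 24; LS(M) = 24 - 4 = 20
LF(A1) = LS(M) - sum(successors on chain A) = 20 - 8 = 12
LS = LF - duration = 12 - 9 = 3
Total float = LS - ES = 3 - 0 = 3

3


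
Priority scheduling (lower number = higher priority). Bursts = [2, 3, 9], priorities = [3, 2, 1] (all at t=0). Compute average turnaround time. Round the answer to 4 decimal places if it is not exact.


Sort by priority (ascending = highest first):
Order: [(1, 9), (2, 3), (3, 2)]
Completion times:
  Priority 1, burst=9, C=9
  Priority 2, burst=3, C=12
  Priority 3, burst=2, C=14
Average turnaround = 35/3 = 11.6667

11.6667


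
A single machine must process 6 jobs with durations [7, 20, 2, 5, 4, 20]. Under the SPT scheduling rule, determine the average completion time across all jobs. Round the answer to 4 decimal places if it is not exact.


Sort jobs by processing time (SPT order): [2, 4, 5, 7, 20, 20]
Compute completion times sequentially:
  Job 1: processing = 2, completes at 2
  Job 2: processing = 4, completes at 6
  Job 3: processing = 5, completes at 11
  Job 4: processing = 7, completes at 18
  Job 5: processing = 20, completes at 38
  Job 6: processing = 20, completes at 58
Sum of completion times = 133
Average completion time = 133/6 = 22.1667

22.1667


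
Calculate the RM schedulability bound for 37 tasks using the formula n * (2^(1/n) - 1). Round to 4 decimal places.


Compute 2^(1/37) = 1.0189102844
Subtract 1: 1.0189102844 - 1 = 0.0189102844
Multiply by n: 37 * 0.0189102844 = 0.6996805228
Round to 4 dp: 0.6997

0.6997


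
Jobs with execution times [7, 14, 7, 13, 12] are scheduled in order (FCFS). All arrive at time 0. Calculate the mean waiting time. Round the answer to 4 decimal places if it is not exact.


FCFS order (as given): [7, 14, 7, 13, 12]
Waiting times:
  Job 1: wait = 0
  Job 2: wait = 7
  Job 3: wait = 21
  Job 4: wait = 28
  Job 5: wait = 41
Sum of waiting times = 97
Average waiting time = 97/5 = 19.4

19.4


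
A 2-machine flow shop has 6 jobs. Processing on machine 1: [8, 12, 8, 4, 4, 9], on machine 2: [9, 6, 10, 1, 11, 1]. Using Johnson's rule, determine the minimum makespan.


Apply Johnson's rule:
  Group 1 (a <= b): [(5, 4, 11), (1, 8, 9), (3, 8, 10)]
  Group 2 (a > b): [(2, 12, 6), (4, 4, 1), (6, 9, 1)]
Optimal job order: [5, 1, 3, 2, 4, 6]
Schedule:
  Job 5: M1 done at 4, M2 done at 15
  Job 1: M1 done at 12, M2 done at 24
  Job 3: M1 done at 20, M2 done at 34
  Job 2: M1 done at 32, M2 done at 40
  Job 4: M1 done at 36, M2 done at 41
  Job 6: M1 done at 45, M2 done at 46
Makespan = 46

46


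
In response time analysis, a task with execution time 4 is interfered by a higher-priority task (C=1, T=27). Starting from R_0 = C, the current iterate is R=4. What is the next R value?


R_next = C + ceil(R_prev / T_hp) * C_hp
ceil(4 / 27) = ceil(0.1481) = 1
Interference = 1 * 1 = 1
R_next = 4 + 1 = 5

5


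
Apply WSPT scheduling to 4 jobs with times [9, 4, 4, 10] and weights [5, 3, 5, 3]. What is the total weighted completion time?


Compute p/w ratios and sort ascending (WSPT): [(4, 5), (4, 3), (9, 5), (10, 3)]
Compute weighted completion times:
  Job (p=4,w=5): C=4, w*C=5*4=20
  Job (p=4,w=3): C=8, w*C=3*8=24
  Job (p=9,w=5): C=17, w*C=5*17=85
  Job (p=10,w=3): C=27, w*C=3*27=81
Total weighted completion time = 210

210


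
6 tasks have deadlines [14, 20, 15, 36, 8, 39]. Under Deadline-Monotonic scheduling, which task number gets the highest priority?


Sort tasks by relative deadline (ascending):
  Task 5: deadline = 8
  Task 1: deadline = 14
  Task 3: deadline = 15
  Task 2: deadline = 20
  Task 4: deadline = 36
  Task 6: deadline = 39
Priority order (highest first): [5, 1, 3, 2, 4, 6]
Highest priority task = 5

5


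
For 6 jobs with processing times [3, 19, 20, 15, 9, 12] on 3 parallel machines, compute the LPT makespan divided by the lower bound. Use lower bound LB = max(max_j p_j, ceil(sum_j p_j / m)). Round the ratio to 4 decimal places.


LPT order: [20, 19, 15, 12, 9, 3]
Machine loads after assignment: [23, 28, 27]
LPT makespan = 28
Lower bound = max(max_job, ceil(total/3)) = max(20, 26) = 26
Ratio = 28 / 26 = 1.0769

1.0769


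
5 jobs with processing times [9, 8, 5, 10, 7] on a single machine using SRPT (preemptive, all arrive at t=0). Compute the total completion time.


Since all jobs arrive at t=0, SRPT equals SPT ordering.
SPT order: [5, 7, 8, 9, 10]
Completion times:
  Job 1: p=5, C=5
  Job 2: p=7, C=12
  Job 3: p=8, C=20
  Job 4: p=9, C=29
  Job 5: p=10, C=39
Total completion time = 5 + 12 + 20 + 29 + 39 = 105

105


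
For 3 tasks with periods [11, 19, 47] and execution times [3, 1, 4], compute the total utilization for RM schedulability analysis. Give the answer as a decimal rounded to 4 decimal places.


Compute individual utilizations (exact fractions):
  Task 1: C/T = 3/11 (approx. 0.2727)
  Task 2: C/T = 1/19 (approx. 0.0526)
  Task 3: C/T = 4/47 (approx. 0.0851)
Total utilization U = 3/11 + 1/19 + 4/47 = 4032/9823
Rounded to 4 decimal places: U = 0.4105
RM (Liu & Layland) bound for 3 tasks = 0.779763; compare with U = 4032/9823 (approx. 0.410465)
U <= bound, so schedulable by RM sufficient condition.

0.4105


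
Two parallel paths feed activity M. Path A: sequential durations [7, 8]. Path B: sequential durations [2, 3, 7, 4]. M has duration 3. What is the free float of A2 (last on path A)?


ES(A2) = sum of predecessors on chain A = 7
EF(A2) = ES + duration = 7 + 8 = 15
Successor of A2 is M. ES(M) = max(sum(A), sum(B)) = max(15, 16) = 16
Free float = ES(successor) - EF(current) = 16 - 15 = 1

1


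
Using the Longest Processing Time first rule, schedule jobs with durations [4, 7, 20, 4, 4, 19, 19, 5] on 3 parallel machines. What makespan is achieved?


Sort jobs in decreasing order (LPT): [20, 19, 19, 7, 5, 4, 4, 4]
Assign each job to the least loaded machine:
  Machine 1: jobs [20, 4, 4], load = 28
  Machine 2: jobs [19, 7], load = 26
  Machine 3: jobs [19, 5, 4], load = 28
Makespan = max load = 28

28


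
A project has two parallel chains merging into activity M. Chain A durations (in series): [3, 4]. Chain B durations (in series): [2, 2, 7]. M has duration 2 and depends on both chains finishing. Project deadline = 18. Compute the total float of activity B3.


Forward pass: ES(B3) = sum of predecessors on chain B = 4
EF = ES + duration = 4 + 7 = 11
Backward pass: LF(M) = deadline = 18; LS(M) = 18 - 2 = 16
LF(B3) = LS(M) - sum(successors on chain B) = 16 - 0 = 16
LS = LF - duration = 16 - 7 = 9
Total float = LS - ES = 9 - 4 = 5

5


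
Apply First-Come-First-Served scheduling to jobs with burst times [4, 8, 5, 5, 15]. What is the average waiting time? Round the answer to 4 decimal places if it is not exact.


FCFS order (as given): [4, 8, 5, 5, 15]
Waiting times:
  Job 1: wait = 0
  Job 2: wait = 4
  Job 3: wait = 12
  Job 4: wait = 17
  Job 5: wait = 22
Sum of waiting times = 55
Average waiting time = 55/5 = 11.0

11.0


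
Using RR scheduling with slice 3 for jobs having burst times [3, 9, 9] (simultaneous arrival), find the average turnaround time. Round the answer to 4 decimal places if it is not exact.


Time quantum = 3
Execution trace:
  J1 runs 3 units, time = 3
  J2 runs 3 units, time = 6
  J3 runs 3 units, time = 9
  J2 runs 3 units, time = 12
  J3 runs 3 units, time = 15
  J2 runs 3 units, time = 18
  J3 runs 3 units, time = 21
Finish times: [3, 18, 21]
Average turnaround = 42/3 = 14.0

14.0


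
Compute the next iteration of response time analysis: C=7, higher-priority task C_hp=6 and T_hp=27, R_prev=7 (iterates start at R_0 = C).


R_next = C + ceil(R_prev / T_hp) * C_hp
ceil(7 / 27) = ceil(0.2593) = 1
Interference = 1 * 6 = 6
R_next = 7 + 6 = 13

13


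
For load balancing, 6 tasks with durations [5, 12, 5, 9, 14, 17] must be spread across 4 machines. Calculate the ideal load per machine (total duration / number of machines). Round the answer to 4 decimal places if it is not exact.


Total processing time = 5 + 12 + 5 + 9 + 14 + 17 = 62
Number of machines = 4
Ideal balanced load = 62 / 4 = 15.5

15.5


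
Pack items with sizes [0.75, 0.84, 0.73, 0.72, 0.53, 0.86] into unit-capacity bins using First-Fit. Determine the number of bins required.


Place items sequentially using First-Fit:
  Item 0.75 -> new Bin 1
  Item 0.84 -> new Bin 2
  Item 0.73 -> new Bin 3
  Item 0.72 -> new Bin 4
  Item 0.53 -> new Bin 5
  Item 0.86 -> new Bin 6
Total bins used = 6

6


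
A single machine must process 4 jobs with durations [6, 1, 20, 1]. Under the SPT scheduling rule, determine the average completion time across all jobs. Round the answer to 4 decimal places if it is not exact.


Sort jobs by processing time (SPT order): [1, 1, 6, 20]
Compute completion times sequentially:
  Job 1: processing = 1, completes at 1
  Job 2: processing = 1, completes at 2
  Job 3: processing = 6, completes at 8
  Job 4: processing = 20, completes at 28
Sum of completion times = 39
Average completion time = 39/4 = 9.75

9.75


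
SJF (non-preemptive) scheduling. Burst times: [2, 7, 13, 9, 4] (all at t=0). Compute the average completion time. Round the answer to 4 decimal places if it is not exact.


SJF order (ascending): [2, 4, 7, 9, 13]
Completion times:
  Job 1: burst=2, C=2
  Job 2: burst=4, C=6
  Job 3: burst=7, C=13
  Job 4: burst=9, C=22
  Job 5: burst=13, C=35
Average completion = 78/5 = 15.6

15.6


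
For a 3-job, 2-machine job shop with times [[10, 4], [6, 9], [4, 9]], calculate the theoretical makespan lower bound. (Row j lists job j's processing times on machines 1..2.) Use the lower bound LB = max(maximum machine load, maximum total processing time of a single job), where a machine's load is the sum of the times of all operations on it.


Machine loads:
  Machine 1: 10 + 6 + 4 = 20
  Machine 2: 4 + 9 + 9 = 22
Max machine load = 22
Job totals:
  Job 1: 14
  Job 2: 15
  Job 3: 13
Max job total = 15
Lower bound = max(22, 15) = 22

22


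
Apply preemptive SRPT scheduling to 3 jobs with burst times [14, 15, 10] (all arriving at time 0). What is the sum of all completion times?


Since all jobs arrive at t=0, SRPT equals SPT ordering.
SPT order: [10, 14, 15]
Completion times:
  Job 1: p=10, C=10
  Job 2: p=14, C=24
  Job 3: p=15, C=39
Total completion time = 10 + 24 + 39 = 73

73


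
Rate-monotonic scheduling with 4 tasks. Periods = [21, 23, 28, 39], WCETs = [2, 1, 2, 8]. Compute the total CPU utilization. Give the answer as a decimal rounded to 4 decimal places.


Compute individual utilizations (exact fractions):
  Task 1: C/T = 2/21 (approx. 0.0952)
  Task 2: C/T = 1/23 (approx. 0.0435)
  Task 3: C/T = 2/28 = 1/14 (approx. 0.0714)
  Task 4: C/T = 8/39 (approx. 0.2051)
Total utilization U = 2/21 + 1/23 + 1/14 + 8/39 = 745/1794
Rounded to 4 decimal places: U = 0.4153
RM (Liu & Layland) bound for 4 tasks = 0.756828; compare with U = 745/1794 (approx. 0.415273)
U <= bound, so schedulable by RM sufficient condition.

0.4153


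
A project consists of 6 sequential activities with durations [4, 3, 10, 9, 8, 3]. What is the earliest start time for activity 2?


Activity 2 starts after activities 1 through 1 complete.
Predecessor durations: [4]
ES = 4 = 4

4


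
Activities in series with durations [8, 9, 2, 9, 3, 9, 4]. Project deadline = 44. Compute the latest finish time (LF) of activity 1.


LF(activity 1) = deadline - sum of successor durations
Successors: activities 2 through 7 with durations [9, 2, 9, 3, 9, 4]
Sum of successor durations = 36
LF = 44 - 36 = 8

8


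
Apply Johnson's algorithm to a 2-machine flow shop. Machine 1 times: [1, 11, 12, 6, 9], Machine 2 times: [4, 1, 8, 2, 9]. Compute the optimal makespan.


Apply Johnson's rule:
  Group 1 (a <= b): [(1, 1, 4), (5, 9, 9)]
  Group 2 (a > b): [(3, 12, 8), (4, 6, 2), (2, 11, 1)]
Optimal job order: [1, 5, 3, 4, 2]
Schedule:
  Job 1: M1 done at 1, M2 done at 5
  Job 5: M1 done at 10, M2 done at 19
  Job 3: M1 done at 22, M2 done at 30
  Job 4: M1 done at 28, M2 done at 32
  Job 2: M1 done at 39, M2 done at 40
Makespan = 40

40


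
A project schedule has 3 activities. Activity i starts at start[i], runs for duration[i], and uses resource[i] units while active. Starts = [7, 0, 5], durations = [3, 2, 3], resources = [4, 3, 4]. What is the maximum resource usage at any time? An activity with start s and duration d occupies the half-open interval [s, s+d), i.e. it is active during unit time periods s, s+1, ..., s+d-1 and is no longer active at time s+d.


Each activity i is active on [start_i, start_i + duration_i).
Compute total resource usage per time slot:
  t=0: active resources = [3], total = 3
  t=1: active resources = [3], total = 3
  t=2: active resources = [], total = 0
  t=3: active resources = [], total = 0
  t=4: active resources = [], total = 0
  t=5: active resources = [4], total = 4
  t=6: active resources = [4], total = 4
  t=7: active resources = [4, 4], total = 8
  t=8: active resources = [4], total = 4
  t=9: active resources = [4], total = 4
Peak resource demand = 8

8


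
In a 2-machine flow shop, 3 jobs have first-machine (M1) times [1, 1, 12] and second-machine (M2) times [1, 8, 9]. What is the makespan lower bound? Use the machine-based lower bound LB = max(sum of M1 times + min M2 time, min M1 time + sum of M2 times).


LB1 = sum(M1 times) + min(M2 times) = 14 + 1 = 15
LB2 = min(M1 times) + sum(M2 times) = 1 + 18 = 19
Lower bound = max(LB1, LB2) = max(15, 19) = 19

19


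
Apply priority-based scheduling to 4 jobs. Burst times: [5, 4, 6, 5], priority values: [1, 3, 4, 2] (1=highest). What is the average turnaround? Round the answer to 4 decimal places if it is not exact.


Sort by priority (ascending = highest first):
Order: [(1, 5), (2, 5), (3, 4), (4, 6)]
Completion times:
  Priority 1, burst=5, C=5
  Priority 2, burst=5, C=10
  Priority 3, burst=4, C=14
  Priority 4, burst=6, C=20
Average turnaround = 49/4 = 12.25

12.25


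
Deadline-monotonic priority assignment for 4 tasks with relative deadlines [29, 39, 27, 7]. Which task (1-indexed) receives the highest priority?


Sort tasks by relative deadline (ascending):
  Task 4: deadline = 7
  Task 3: deadline = 27
  Task 1: deadline = 29
  Task 2: deadline = 39
Priority order (highest first): [4, 3, 1, 2]
Highest priority task = 4

4


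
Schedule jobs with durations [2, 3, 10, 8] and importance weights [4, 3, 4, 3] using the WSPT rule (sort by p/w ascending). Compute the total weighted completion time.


Compute p/w ratios and sort ascending (WSPT): [(2, 4), (3, 3), (10, 4), (8, 3)]
Compute weighted completion times:
  Job (p=2,w=4): C=2, w*C=4*2=8
  Job (p=3,w=3): C=5, w*C=3*5=15
  Job (p=10,w=4): C=15, w*C=4*15=60
  Job (p=8,w=3): C=23, w*C=3*23=69
Total weighted completion time = 152

152


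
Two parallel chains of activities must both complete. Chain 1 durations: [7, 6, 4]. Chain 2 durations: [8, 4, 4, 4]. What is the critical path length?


Path A total = 7 + 6 + 4 = 17
Path B total = 8 + 4 + 4 + 4 = 20
Critical path = longest path = max(17, 20) = 20

20


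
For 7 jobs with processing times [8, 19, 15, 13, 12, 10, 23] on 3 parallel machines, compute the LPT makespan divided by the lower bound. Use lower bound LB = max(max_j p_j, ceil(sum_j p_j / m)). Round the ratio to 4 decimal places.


LPT order: [23, 19, 15, 13, 12, 10, 8]
Machine loads after assignment: [33, 31, 36]
LPT makespan = 36
Lower bound = max(max_job, ceil(total/3)) = max(23, 34) = 34
Ratio = 36 / 34 = 1.0588

1.0588


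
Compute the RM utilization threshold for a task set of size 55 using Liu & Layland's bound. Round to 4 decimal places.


Compute 2^(1/55) = 1.0126824244
Subtract 1: 1.0126824244 - 1 = 0.0126824244
Multiply by n: 55 * 0.0126824244 = 0.6975333420
Round to 4 dp: 0.6975

0.6975


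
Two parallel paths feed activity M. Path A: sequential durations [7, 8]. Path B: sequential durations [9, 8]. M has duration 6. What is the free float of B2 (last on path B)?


ES(B2) = sum of predecessors on chain B = 9
EF(B2) = ES + duration = 9 + 8 = 17
Successor of B2 is M. ES(M) = max(sum(A), sum(B)) = max(15, 17) = 17
Free float = ES(successor) - EF(current) = 17 - 17 = 0

0


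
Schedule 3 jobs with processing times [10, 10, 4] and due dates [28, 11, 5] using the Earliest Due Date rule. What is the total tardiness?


Sort by due date (EDD order): [(4, 5), (10, 11), (10, 28)]
Compute completion times and tardiness:
  Job 1: p=4, d=5, C=4, tardiness=max(0,4-5)=0
  Job 2: p=10, d=11, C=14, tardiness=max(0,14-11)=3
  Job 3: p=10, d=28, C=24, tardiness=max(0,24-28)=0
Total tardiness = 3

3


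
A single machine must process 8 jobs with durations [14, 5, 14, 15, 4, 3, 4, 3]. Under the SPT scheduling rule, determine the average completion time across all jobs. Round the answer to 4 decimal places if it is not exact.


Sort jobs by processing time (SPT order): [3, 3, 4, 4, 5, 14, 14, 15]
Compute completion times sequentially:
  Job 1: processing = 3, completes at 3
  Job 2: processing = 3, completes at 6
  Job 3: processing = 4, completes at 10
  Job 4: processing = 4, completes at 14
  Job 5: processing = 5, completes at 19
  Job 6: processing = 14, completes at 33
  Job 7: processing = 14, completes at 47
  Job 8: processing = 15, completes at 62
Sum of completion times = 194
Average completion time = 194/8 = 24.25

24.25


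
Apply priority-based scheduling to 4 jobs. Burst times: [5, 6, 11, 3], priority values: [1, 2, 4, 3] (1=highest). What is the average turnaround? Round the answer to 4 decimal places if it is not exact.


Sort by priority (ascending = highest first):
Order: [(1, 5), (2, 6), (3, 3), (4, 11)]
Completion times:
  Priority 1, burst=5, C=5
  Priority 2, burst=6, C=11
  Priority 3, burst=3, C=14
  Priority 4, burst=11, C=25
Average turnaround = 55/4 = 13.75

13.75


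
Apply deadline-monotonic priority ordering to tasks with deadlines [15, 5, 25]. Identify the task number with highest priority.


Sort tasks by relative deadline (ascending):
  Task 2: deadline = 5
  Task 1: deadline = 15
  Task 3: deadline = 25
Priority order (highest first): [2, 1, 3]
Highest priority task = 2

2


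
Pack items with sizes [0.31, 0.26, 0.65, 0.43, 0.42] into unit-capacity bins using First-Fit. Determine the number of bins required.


Place items sequentially using First-Fit:
  Item 0.31 -> new Bin 1
  Item 0.26 -> Bin 1 (now 0.57)
  Item 0.65 -> new Bin 2
  Item 0.43 -> Bin 1 (now 1.0)
  Item 0.42 -> new Bin 3
Total bins used = 3

3


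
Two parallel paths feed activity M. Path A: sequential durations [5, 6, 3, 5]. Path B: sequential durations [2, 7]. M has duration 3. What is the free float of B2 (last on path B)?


ES(B2) = sum of predecessors on chain B = 2
EF(B2) = ES + duration = 2 + 7 = 9
Successor of B2 is M. ES(M) = max(sum(A), sum(B)) = max(19, 9) = 19
Free float = ES(successor) - EF(current) = 19 - 9 = 10

10


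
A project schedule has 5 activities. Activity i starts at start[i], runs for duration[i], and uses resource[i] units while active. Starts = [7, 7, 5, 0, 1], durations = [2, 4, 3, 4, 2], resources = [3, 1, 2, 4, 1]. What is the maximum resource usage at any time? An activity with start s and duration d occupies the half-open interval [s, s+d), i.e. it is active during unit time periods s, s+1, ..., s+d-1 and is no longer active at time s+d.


Each activity i is active on [start_i, start_i + duration_i).
Compute total resource usage per time slot:
  t=0: active resources = [4], total = 4
  t=1: active resources = [4, 1], total = 5
  t=2: active resources = [4, 1], total = 5
  t=3: active resources = [4], total = 4
  t=4: active resources = [], total = 0
  t=5: active resources = [2], total = 2
  t=6: active resources = [2], total = 2
  t=7: active resources = [3, 1, 2], total = 6
  t=8: active resources = [3, 1], total = 4
  t=9: active resources = [1], total = 1
  t=10: active resources = [1], total = 1
Peak resource demand = 6

6


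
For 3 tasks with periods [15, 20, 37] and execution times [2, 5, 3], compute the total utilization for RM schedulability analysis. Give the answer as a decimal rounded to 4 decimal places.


Compute individual utilizations (exact fractions):
  Task 1: C/T = 2/15 (approx. 0.1333)
  Task 2: C/T = 5/20 = 1/4 (approx. 0.25)
  Task 3: C/T = 3/37 (approx. 0.0811)
Total utilization U = 2/15 + 1/4 + 3/37 = 1031/2220
Rounded to 4 decimal places: U = 0.4644
RM (Liu & Layland) bound for 3 tasks = 0.779763; compare with U = 1031/2220 (approx. 0.464414)
U <= bound, so schedulable by RM sufficient condition.

0.4644


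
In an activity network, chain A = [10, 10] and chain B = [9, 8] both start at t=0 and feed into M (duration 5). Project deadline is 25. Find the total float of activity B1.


Forward pass: ES(B1) = sum of predecessors on chain B = 0
EF = ES + duration = 0 + 9 = 9
Backward pass: LF(M) = deadline = 25; LS(M) = 25 - 5 = 20
LF(B1) = LS(M) - sum(successors on chain B) = 20 - 8 = 12
LS = LF - duration = 12 - 9 = 3
Total float = LS - ES = 3 - 0 = 3

3


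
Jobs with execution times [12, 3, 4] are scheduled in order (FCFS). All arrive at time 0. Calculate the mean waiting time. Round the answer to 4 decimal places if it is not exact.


FCFS order (as given): [12, 3, 4]
Waiting times:
  Job 1: wait = 0
  Job 2: wait = 12
  Job 3: wait = 15
Sum of waiting times = 27
Average waiting time = 27/3 = 9.0

9.0


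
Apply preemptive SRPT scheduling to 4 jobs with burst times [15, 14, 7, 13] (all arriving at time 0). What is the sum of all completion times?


Since all jobs arrive at t=0, SRPT equals SPT ordering.
SPT order: [7, 13, 14, 15]
Completion times:
  Job 1: p=7, C=7
  Job 2: p=13, C=20
  Job 3: p=14, C=34
  Job 4: p=15, C=49
Total completion time = 7 + 20 + 34 + 49 = 110

110


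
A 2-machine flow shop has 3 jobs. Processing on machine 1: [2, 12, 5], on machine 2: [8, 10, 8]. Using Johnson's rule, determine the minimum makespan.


Apply Johnson's rule:
  Group 1 (a <= b): [(1, 2, 8), (3, 5, 8)]
  Group 2 (a > b): [(2, 12, 10)]
Optimal job order: [1, 3, 2]
Schedule:
  Job 1: M1 done at 2, M2 done at 10
  Job 3: M1 done at 7, M2 done at 18
  Job 2: M1 done at 19, M2 done at 29
Makespan = 29

29


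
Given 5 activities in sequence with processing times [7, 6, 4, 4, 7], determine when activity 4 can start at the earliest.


Activity 4 starts after activities 1 through 3 complete.
Predecessor durations: [7, 6, 4]
ES = 7 + 6 + 4 = 17

17
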